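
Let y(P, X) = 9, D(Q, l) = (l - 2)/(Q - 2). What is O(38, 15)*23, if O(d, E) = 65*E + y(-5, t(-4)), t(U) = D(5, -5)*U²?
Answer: 22632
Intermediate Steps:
D(Q, l) = (-2 + l)/(-2 + Q)
t(U) = -7*U²/3 (t(U) = ((-2 - 5)/(-2 + 5))*U² = (-7/3)*U² = ((⅓)*(-7))*U² = -7*U²/3)
O(d, E) = 9 + 65*E (O(d, E) = 65*E + 9 = 9 + 65*E)
O(38, 15)*23 = (9 + 65*15)*23 = (9 + 975)*23 = 984*23 = 22632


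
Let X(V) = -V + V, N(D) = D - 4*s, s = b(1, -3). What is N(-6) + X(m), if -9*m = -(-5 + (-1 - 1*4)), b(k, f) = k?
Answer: -10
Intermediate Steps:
s = 1
N(D) = -4 + D (N(D) = D - 4*1 = D - 4 = -4 + D)
m = -10/9 (m = -(-1)*(-5 + (-1 - 1*4))/9 = -(-1)*(-5 + (-1 - 4))/9 = -(-1)*(-5 - 5)/9 = -(-1)*(-10)/9 = -1/9*10 = -10/9 ≈ -1.1111)
X(V) = 0
N(-6) + X(m) = (-4 - 6) + 0 = -10 + 0 = -10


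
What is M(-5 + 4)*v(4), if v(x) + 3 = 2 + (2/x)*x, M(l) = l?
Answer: -1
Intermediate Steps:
v(x) = 1 (v(x) = -3 + (2 + (2/x)*x) = -3 + (2 + 2) = -3 + 4 = 1)
M(-5 + 4)*v(4) = (-5 + 4)*1 = -1*1 = -1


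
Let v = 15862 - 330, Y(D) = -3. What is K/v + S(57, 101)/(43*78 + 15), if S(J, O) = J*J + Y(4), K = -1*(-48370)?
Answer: 35562567/8721218 ≈ 4.0777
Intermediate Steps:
K = 48370
v = 15532
S(J, O) = -3 + J² (S(J, O) = J*J - 3 = J² - 3 = -3 + J²)
K/v + S(57, 101)/(43*78 + 15) = 48370/15532 + (-3 + 57²)/(43*78 + 15) = 48370*(1/15532) + (-3 + 3249)/(3354 + 15) = 24185/7766 + 3246/3369 = 24185/7766 + 3246*(1/3369) = 24185/7766 + 1082/1123 = 35562567/8721218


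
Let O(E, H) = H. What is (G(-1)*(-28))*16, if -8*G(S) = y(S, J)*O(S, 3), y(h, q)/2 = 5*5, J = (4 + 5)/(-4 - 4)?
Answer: 8400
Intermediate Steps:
J = -9/8 (J = 9/(-8) = 9*(-⅛) = -9/8 ≈ -1.1250)
y(h, q) = 50 (y(h, q) = 2*(5*5) = 2*25 = 50)
G(S) = -75/4 (G(S) = -25*3/4 = -⅛*150 = -75/4)
(G(-1)*(-28))*16 = -75/4*(-28)*16 = 525*16 = 8400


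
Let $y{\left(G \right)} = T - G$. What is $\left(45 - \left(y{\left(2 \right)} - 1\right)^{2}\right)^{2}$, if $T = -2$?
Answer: $400$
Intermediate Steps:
$y{\left(G \right)} = -2 - G$
$\left(45 - \left(y{\left(2 \right)} - 1\right)^{2}\right)^{2} = \left(45 - \left(\left(-2 - 2\right) - 1\right)^{2}\right)^{2} = \left(45 - \left(-4 - 1\right)^{2}\right)^{2} = \left(45 - \left(-5\right)^{2}\right)^{2} = \left(45 - 25\right)^{2} = 20^{2} = 400$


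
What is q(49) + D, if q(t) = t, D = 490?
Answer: 539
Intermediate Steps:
q(49) + D = 49 + 490 = 539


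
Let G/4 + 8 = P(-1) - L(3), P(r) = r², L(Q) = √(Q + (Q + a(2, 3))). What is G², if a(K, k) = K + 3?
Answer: 960 + 224*√11 ≈ 1702.9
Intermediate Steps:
a(K, k) = 3 + K
L(Q) = √(5 + 2*Q) (L(Q) = √(Q + (Q + (3 + 2))) = √(Q + (Q + 5)) = √(Q + (5 + Q)) = √(5 + 2*Q))
G = -28 - 4*√11 (G = -32 + 4*((-1)² - √(5 + 2*3)) = -32 + 4*(1 - √(5 + 6)) = -32 + 4*(1 - √11) = -32 + (4 - 4*√11) = -28 - 4*√11 ≈ -41.266)
G² = (-28 - 4*√11)²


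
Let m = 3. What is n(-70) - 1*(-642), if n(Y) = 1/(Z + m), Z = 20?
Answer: 14767/23 ≈ 642.04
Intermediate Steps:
n(Y) = 1/23 (n(Y) = 1/(20 + 3) = 1/23)
n(-70) - 1*(-642) = 1/23 - 1*(-642) = 1/23 + 642 = 14767/23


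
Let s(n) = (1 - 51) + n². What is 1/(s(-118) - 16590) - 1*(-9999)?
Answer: 27157283/2716 ≈ 9999.0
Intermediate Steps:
s(n) = -50 + n²
1/(s(-118) - 16590) - 1*(-9999) = 1/((-50 + (-118)²) - 16590) - 1*(-9999) = 1/((-50 + 13924) - 16590) + 9999 = 1/(13874 - 16590) + 9999 = 1/(-2716) + 9999 = -1/2716 + 9999 = 27157283/2716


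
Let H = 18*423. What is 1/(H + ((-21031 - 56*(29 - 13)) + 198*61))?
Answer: -1/2235 ≈ -0.00044743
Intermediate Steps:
H = 7614
1/(H + ((-21031 - 56*(29 - 13)) + 198*61)) = 1/(7614 + ((-21031 - 56*(29 - 13)) + 198*61)) = 1/(7614 + ((-21031 - 56*16) + 12078)) = 1/(7614 + ((-21031 - 896) + 12078)) = 1/(7614 + (-21927 + 12078)) = 1/(7614 - 9849) = 1/(-2235) = -1/2235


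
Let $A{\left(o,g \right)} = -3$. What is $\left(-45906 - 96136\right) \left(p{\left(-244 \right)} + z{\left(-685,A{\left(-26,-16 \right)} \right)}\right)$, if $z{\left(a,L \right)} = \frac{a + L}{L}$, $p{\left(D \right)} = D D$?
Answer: $- \frac{25467562432}{3} \approx -8.4892 \cdot 10^{9}$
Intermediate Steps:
$p{\left(D \right)} = D^{2}$
$z{\left(a,L \right)} = \frac{L + a}{L}$
$\left(-45906 - 96136\right) \left(p{\left(-244 \right)} + z{\left(-685,A{\left(-26,-16 \right)} \right)}\right) = \left(-45906 - 96136\right) \left(\left(-244\right)^{2} + \frac{-3 - 685}{-3}\right) = - 142042 \left(59536 - - \frac{688}{3}\right) = - 142042 \left(59536 + \frac{688}{3}\right) = \left(-142042\right) \frac{179296}{3} = - \frac{25467562432}{3}$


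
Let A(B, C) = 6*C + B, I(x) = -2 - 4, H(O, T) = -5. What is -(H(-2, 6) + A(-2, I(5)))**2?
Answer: -1849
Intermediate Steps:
I(x) = -6
A(B, C) = B + 6*C
-(H(-2, 6) + A(-2, I(5)))**2 = -(-5 + (-2 + 6*(-6)))**2 = -(-5 + (-2 - 36))**2 = -(-5 - 38)**2 = -1*(-43)**2 = -1*1849 = -1849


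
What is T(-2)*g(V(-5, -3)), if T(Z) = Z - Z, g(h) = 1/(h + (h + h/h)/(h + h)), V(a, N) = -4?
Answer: 0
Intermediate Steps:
g(h) = 1/(h + (1 + h)/(2*h)) (g(h) = 1/(h + (h + 1)/((2*h))) = 1/(h + (1 + h)*(1/(2*h))) = 1/(h + (1 + h)/(2*h)))
T(Z) = 0
T(-2)*g(V(-5, -3)) = 0*(2*(-4)/(1 - 4 + 2*(-4)²)) = 0*(2*(-4)/(1 - 4 + 2*16)) = 0*(2*(-4)/(1 - 4 + 32)) = 0*(2*(-4)/29) = 0*(2*(-4)*(1/29)) = 0*(-8/29) = 0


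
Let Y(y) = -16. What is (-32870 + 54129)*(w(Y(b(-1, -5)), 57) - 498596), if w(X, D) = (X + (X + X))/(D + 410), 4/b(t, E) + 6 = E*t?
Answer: -4950038674420/467 ≈ -1.0600e+10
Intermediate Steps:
b(t, E) = 4/(-6 + E*t)
w(X, D) = 3*X/(410 + D) (w(X, D) = (X + 2*X)/(410 + D) = (3*X)/(410 + D) = 3*X/(410 + D))
(-32870 + 54129)*(w(Y(b(-1, -5)), 57) - 498596) = (-32870 + 54129)*(3*(-16)/(410 + 57) - 498596) = 21259*(3*(-16)/467 - 498596) = 21259*(3*(-16)*(1/467) - 498596) = 21259*(-48/467 - 498596) = 21259*(-232844380/467) = -4950038674420/467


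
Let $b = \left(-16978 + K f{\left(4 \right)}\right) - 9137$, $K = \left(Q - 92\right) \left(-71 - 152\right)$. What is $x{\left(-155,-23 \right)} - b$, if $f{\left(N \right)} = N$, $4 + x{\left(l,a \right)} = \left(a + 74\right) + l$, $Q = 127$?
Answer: $57227$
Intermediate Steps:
$x{\left(l,a \right)} = 70 + a + l$ ($x{\left(l,a \right)} = -4 + \left(\left(a + 74\right) + l\right) = -4 + \left(\left(74 + a\right) + l\right) = -4 + \left(74 + a + l\right) = 70 + a + l$)
$K = -7805$ ($K = \left(127 - 92\right) \left(-71 - 152\right) = 35 \left(-223\right) = -7805$)
$b = -57335$ ($b = \left(-16978 - 31220\right) - 9137 = -48198 - 9137 = -57335$)
$x{\left(-155,-23 \right)} - b = \left(70 - 23 - 155\right) - -57335 = -108 + 57335 = 57227$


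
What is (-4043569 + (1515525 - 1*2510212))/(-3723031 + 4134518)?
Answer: -5038256/411487 ≈ -12.244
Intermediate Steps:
(-4043569 + (1515525 - 1*2510212))/(-3723031 + 4134518) = (-4043569 + (1515525 - 2510212))/411487 = (-4043569 - 994687)*(1/411487) = -5038256*1/411487 = -5038256/411487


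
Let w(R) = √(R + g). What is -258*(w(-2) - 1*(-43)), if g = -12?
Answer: -11094 - 258*I*√14 ≈ -11094.0 - 965.35*I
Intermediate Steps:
w(R) = √(-12 + R) (w(R) = √(R - 12) = √(-12 + R))
-258*(w(-2) - 1*(-43)) = -258*(√(-12 - 2) - 1*(-43)) = -258*(√(-14) + 43) = -258*(I*√14 + 43) = -258*(43 + I*√14) = -11094 - 258*I*√14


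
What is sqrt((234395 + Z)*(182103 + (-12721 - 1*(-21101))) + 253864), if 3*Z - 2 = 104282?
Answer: sqrt(461429637357)/3 ≈ 2.2643e+5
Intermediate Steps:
Z = 104284/3 (Z = 2/3 + (1/3)*104282 = 2/3 + 104282/3 = 104284/3 ≈ 34761.)
sqrt((234395 + Z)*(182103 + (-12721 - 1*(-21101))) + 253864) = sqrt((234395 + 104284/3)*(182103 + (-12721 - 1*(-21101))) + 253864) = sqrt(807469*(182103 + (-12721 + 21101))/3 + 253864) = sqrt(807469*(182103 + 8380)/3 + 253864) = sqrt((807469/3)*190483 + 253864) = sqrt(153809117527/3 + 253864) = sqrt(153809879119/3) = sqrt(461429637357)/3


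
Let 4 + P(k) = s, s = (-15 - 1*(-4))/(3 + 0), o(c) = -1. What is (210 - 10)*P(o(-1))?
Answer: -4600/3 ≈ -1533.3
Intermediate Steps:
s = -11/3 (s = (-15 + 4)/3 = -11*1/3 = -11/3 ≈ -3.6667)
P(k) = -23/3 (P(k) = -4 - 11/3 = -23/3)
(210 - 10)*P(o(-1)) = (210 - 10)*(-23/3) = 200*(-23/3) = -4600/3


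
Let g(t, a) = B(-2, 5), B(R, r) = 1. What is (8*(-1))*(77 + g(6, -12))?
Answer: -624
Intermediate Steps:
g(t, a) = 1
(8*(-1))*(77 + g(6, -12)) = (8*(-1))*(77 + 1) = -8*78 = -624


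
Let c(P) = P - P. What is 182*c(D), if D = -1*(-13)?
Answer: 0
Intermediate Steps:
D = 13
c(P) = 0
182*c(D) = 182*0 = 0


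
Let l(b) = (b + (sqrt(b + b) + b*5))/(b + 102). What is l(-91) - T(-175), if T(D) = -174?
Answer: 1368/11 + I*sqrt(182)/11 ≈ 124.36 + 1.2264*I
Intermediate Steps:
l(b) = (6*b + sqrt(2)*sqrt(b))/(102 + b) (l(b) = (b + (sqrt(2*b) + 5*b))/(102 + b) = (b + (sqrt(2)*sqrt(b) + 5*b))/(102 + b) = (b + (5*b + sqrt(2)*sqrt(b)))/(102 + b) = (6*b + sqrt(2)*sqrt(b))/(102 + b))
l(-91) - T(-175) = (6*(-91) + sqrt(2)*sqrt(-91))/(102 - 91) - 1*(-174) = (-546 + sqrt(2)*(I*sqrt(91)))/11 + 174 = (-546 + I*sqrt(182))/11 + 174 = (-546/11 + I*sqrt(182)/11) + 174 = 1368/11 + I*sqrt(182)/11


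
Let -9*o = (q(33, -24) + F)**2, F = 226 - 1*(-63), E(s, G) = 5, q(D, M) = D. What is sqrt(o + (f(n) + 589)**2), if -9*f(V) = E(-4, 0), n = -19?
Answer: 2*sqrt(6778615)/9 ≈ 578.57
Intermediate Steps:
f(V) = -5/9 (f(V) = -1/9*5 = -5/9)
F = 289 (F = 226 + 63 = 289)
o = -103684/9 (o = -(33 + 289)**2/9 = -1/9*322**2 = -1/9*103684 = -103684/9 ≈ -11520.)
sqrt(o + (f(n) + 589)**2) = sqrt(-103684/9 + (-5/9 + 589)**2) = sqrt(-103684/9 + (5296/9)**2) = sqrt(-103684/9 + 28047616/81) = sqrt(27114460/81) = 2*sqrt(6778615)/9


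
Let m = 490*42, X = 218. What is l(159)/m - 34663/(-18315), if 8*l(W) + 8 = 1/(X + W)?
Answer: 143430148861/75786590880 ≈ 1.8926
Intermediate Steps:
l(W) = -1 + 1/(8*(218 + W))
m = 20580
l(159)/m - 34663/(-18315) = ((-1743/8 - 1*159)/(218 + 159))/20580 - 34663/(-18315) = ((-1743/8 - 159)/377)*(1/20580) - 34663*(-1/18315) = ((1/377)*(-3015/8))*(1/20580) + 34663/18315 = -3015/3016*1/20580 + 34663/18315 = -201/4137952 + 34663/18315 = 143430148861/75786590880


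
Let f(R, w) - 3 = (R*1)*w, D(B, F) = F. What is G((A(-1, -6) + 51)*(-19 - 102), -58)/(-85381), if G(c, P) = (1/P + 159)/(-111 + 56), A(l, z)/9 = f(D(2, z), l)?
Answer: 9221/272365390 ≈ 3.3855e-5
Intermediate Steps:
f(R, w) = 3 + R*w (f(R, w) = 3 + (R*1)*w = 3 + R*w)
A(l, z) = 27 + 9*l*z (A(l, z) = 9*(3 + z*l) = 9*(3 + l*z) = 27 + 9*l*z)
G(c, P) = -159/55 - 1/(55*P) (G(c, P) = (159 + 1/P)/(-55) = (159 + 1/P)*(-1/55) = -159/55 - 1/(55*P))
G((A(-1, -6) + 51)*(-19 - 102), -58)/(-85381) = ((1/55)*(-1 - 159*(-58))/(-58))/(-85381) = ((1/55)*(-1/58)*(-1 + 9222))*(-1/85381) = ((1/55)*(-1/58)*9221)*(-1/85381) = -9221/3190*(-1/85381) = 9221/272365390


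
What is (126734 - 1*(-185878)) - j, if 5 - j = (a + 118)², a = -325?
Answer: 355456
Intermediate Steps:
j = -42844 (j = 5 - (-325 + 118)² = 5 - 1*(-207)² = 5 - 1*42849 = 5 - 42849 = -42844)
(126734 - 1*(-185878)) - j = (126734 - 1*(-185878)) - 1*(-42844) = (126734 + 185878) + 42844 = 312612 + 42844 = 355456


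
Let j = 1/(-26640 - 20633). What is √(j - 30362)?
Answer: I*√67851070540771/47273 ≈ 174.25*I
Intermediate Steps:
j = -1/47273 (j = 1/(-47273) = -1/47273 ≈ -2.1154e-5)
√(j - 30362) = √(-1/47273 - 30362) = √(-1435302827/47273) = I*√67851070540771/47273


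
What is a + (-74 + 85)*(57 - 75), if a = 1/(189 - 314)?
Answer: -24751/125 ≈ -198.01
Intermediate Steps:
a = -1/125 (a = 1/(-125) = -1/125 ≈ -0.0080000)
a + (-74 + 85)*(57 - 75) = -1/125 + (-74 + 85)*(57 - 75) = -1/125 + 11*(-18) = -1/125 - 198 = -24751/125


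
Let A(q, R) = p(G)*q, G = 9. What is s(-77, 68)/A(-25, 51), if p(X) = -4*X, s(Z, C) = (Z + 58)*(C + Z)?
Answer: 19/100 ≈ 0.19000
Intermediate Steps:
s(Z, C) = (58 + Z)*(C + Z)
A(q, R) = -36*q (A(q, R) = (-4*9)*q = -36*q)
s(-77, 68)/A(-25, 51) = ((-77)² + 58*68 + 58*(-77) + 68*(-77))/((-36*(-25))) = (5929 + 3944 - 4466 - 5236)/900 = 171*(1/900) = 19/100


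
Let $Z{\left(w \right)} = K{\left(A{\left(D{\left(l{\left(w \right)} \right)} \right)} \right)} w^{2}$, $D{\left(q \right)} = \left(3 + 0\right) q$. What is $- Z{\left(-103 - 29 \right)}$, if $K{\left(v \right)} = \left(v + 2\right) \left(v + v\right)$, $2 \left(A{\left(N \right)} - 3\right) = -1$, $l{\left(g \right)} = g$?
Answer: $-392040$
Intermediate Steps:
$D{\left(q \right)} = 3 q$
$A{\left(N \right)} = \frac{5}{2}$ ($A{\left(N \right)} = 3 + \frac{1}{2} \left(-1\right) = 3 - \frac{1}{2} = \frac{5}{2}$)
$K{\left(v \right)} = 2 v \left(2 + v\right)$ ($K{\left(v \right)} = \left(2 + v\right) 2 v = 2 v \left(2 + v\right)$)
$Z{\left(w \right)} = \frac{45 w^{2}}{2}$ ($Z{\left(w \right)} = 2 \cdot \frac{5}{2} \left(2 + \frac{5}{2}\right) w^{2} = 2 \cdot \frac{5}{2} \cdot \frac{9}{2} w^{2} = \frac{45 w^{2}}{2}$)
$- Z{\left(-103 - 29 \right)} = - \frac{45 \left(-103 - 29\right)^{2}}{2} = - \frac{45 \left(-132\right)^{2}}{2} = - \frac{45 \cdot 17424}{2} = \left(-1\right) 392040 = -392040$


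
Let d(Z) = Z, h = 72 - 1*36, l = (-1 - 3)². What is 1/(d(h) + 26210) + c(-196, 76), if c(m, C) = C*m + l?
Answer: -390540479/26246 ≈ -14880.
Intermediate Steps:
l = 16 (l = (-4)² = 16)
c(m, C) = 16 + C*m (c(m, C) = C*m + 16 = 16 + C*m)
h = 36 (h = 72 - 36 = 36)
1/(d(h) + 26210) + c(-196, 76) = 1/(36 + 26210) + (16 + 76*(-196)) = 1/26246 + (16 - 14896) = 1/26246 - 14880 = -390540479/26246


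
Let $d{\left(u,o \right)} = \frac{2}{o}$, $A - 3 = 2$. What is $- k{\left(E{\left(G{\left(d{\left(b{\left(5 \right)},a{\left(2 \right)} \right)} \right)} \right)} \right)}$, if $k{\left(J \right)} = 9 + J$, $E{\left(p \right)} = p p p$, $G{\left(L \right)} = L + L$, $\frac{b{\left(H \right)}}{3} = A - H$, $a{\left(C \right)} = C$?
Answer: $-17$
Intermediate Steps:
$A = 5$ ($A = 3 + 2 = 5$)
$b{\left(H \right)} = 15 - 3 H$ ($b{\left(H \right)} = 3 \left(5 - H\right) = 15 - 3 H$)
$G{\left(L \right)} = 2 L$
$E{\left(p \right)} = p^{3}$ ($E{\left(p \right)} = p^{2} p = p^{3}$)
$- k{\left(E{\left(G{\left(d{\left(b{\left(5 \right)},a{\left(2 \right)} \right)} \right)} \right)} \right)} = - (9 + \left(2 \cdot \frac{2}{2}\right)^{3}) = - (9 + \left(2 \cdot 2 \cdot \frac{1}{2}\right)^{3}) = - (9 + \left(2 \cdot 1\right)^{3}) = - (9 + 2^{3}) = - (9 + 8) = \left(-1\right) 17 = -17$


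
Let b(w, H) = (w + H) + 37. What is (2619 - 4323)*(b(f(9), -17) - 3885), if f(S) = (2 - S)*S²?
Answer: 7552128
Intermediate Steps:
f(S) = S²*(2 - S)
b(w, H) = 37 + H + w (b(w, H) = (H + w) + 37 = 37 + H + w)
(2619 - 4323)*(b(f(9), -17) - 3885) = (2619 - 4323)*((37 - 17 + 9²*(2 - 1*9)) - 3885) = -1704*((37 - 17 + 81*(2 - 9)) - 3885) = -1704*((37 - 17 + 81*(-7)) - 3885) = -1704*((37 - 17 - 567) - 3885) = -1704*(-547 - 3885) = -1704*(-4432) = 7552128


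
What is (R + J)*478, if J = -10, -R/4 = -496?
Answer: 943572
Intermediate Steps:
R = 1984 (R = -4*(-496) = 1984)
(R + J)*478 = (1984 - 10)*478 = 1974*478 = 943572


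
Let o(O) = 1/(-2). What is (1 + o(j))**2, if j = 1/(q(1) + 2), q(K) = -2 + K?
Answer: 1/4 ≈ 0.25000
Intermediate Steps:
j = 1 (j = 1/((-2 + 1) + 2) = 1/(-1 + 2) = 1/1 = 1)
o(O) = -1/2
(1 + o(j))**2 = (1 - 1/2)**2 = (1/2)**2 = 1/4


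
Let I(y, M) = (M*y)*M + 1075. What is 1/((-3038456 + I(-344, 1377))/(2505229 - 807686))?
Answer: -1697543/655305757 ≈ -0.0025905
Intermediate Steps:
I(y, M) = 1075 + y*M² (I(y, M) = y*M² + 1075 = 1075 + y*M²)
1/((-3038456 + I(-344, 1377))/(2505229 - 807686)) = 1/((-3038456 + (1075 - 344*1377²))/(2505229 - 807686)) = 1/((-3038456 + (1075 - 344*1896129))/1697543) = 1/((-3038456 + (1075 - 652268376))*(1/1697543)) = 1/((-3038456 - 652267301)*(1/1697543)) = 1/(-655305757*1/1697543) = 1/(-655305757/1697543) = -1697543/655305757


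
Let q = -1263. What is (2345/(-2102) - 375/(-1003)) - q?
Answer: 2661226693/2108306 ≈ 1262.3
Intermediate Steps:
(2345/(-2102) - 375/(-1003)) - q = (2345/(-2102) - 375/(-1003)) - 1*(-1263) = (2345*(-1/2102) - 375*(-1/1003)) + 1263 = (-2345/2102 + 375/1003) + 1263 = -1563785/2108306 + 1263 = 2661226693/2108306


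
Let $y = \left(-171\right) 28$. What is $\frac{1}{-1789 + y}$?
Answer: $- \frac{1}{6577} \approx -0.00015204$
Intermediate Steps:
$y = -4788$
$\frac{1}{-1789 + y} = \frac{1}{-1789 - 4788} = \frac{1}{-6577} = - \frac{1}{6577}$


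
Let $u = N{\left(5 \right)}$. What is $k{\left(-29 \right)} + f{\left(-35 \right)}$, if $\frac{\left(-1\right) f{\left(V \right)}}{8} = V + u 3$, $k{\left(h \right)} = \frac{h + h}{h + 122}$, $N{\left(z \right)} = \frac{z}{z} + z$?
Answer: $\frac{12590}{93} \approx 135.38$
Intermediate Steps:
$N{\left(z \right)} = 1 + z$
$u = 6$ ($u = 1 + 5 = 6$)
$k{\left(h \right)} = \frac{2 h}{122 + h}$
$f{\left(V \right)} = -144 - 8 V$ ($f{\left(V \right)} = - 8 \left(V + 6 \cdot 3\right) = - 8 \left(V + 18\right) = - 8 \left(18 + V\right) = -144 - 8 V$)
$k{\left(-29 \right)} + f{\left(-35 \right)} = 2 \left(-29\right) \frac{1}{122 - 29} - -136 = 2 \left(-29\right) \frac{1}{93} + \left(-144 + 280\right) = 2 \left(-29\right) \frac{1}{93} + 136 = - \frac{58}{93} + 136 = \frac{12590}{93}$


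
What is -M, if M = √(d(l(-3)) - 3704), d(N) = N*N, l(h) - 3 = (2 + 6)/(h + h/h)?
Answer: -23*I*√7 ≈ -60.852*I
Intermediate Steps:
l(h) = 3 + 8/(1 + h) (l(h) = 3 + (2 + 6)/(h + h/h) = 3 + 8/(h + 1) = 3 + 8/(1 + h))
d(N) = N²
M = 23*I*√7 (M = √(((11 + 3*(-3))/(1 - 3))² - 3704) = √(((11 - 9)/(-2))² - 3704) = √((-½*2)² - 3704) = √((-1)² - 3704) = √(1 - 3704) = √(-3703) = 23*I*√7 ≈ 60.852*I)
-M = -23*I*√7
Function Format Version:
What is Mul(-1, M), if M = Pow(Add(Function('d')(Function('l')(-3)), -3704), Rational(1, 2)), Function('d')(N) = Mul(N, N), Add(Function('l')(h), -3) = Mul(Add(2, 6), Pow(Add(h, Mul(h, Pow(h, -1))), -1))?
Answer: Mul(-23, I, Pow(7, Rational(1, 2))) ≈ Mul(-60.852, I)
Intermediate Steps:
Function('l')(h) = Add(3, Mul(8, Pow(Add(1, h), -1))) (Function('l')(h) = Add(3, Mul(Add(2, 6), Pow(Add(h, Mul(h, Pow(h, -1))), -1))) = Add(3, Mul(8, Pow(Add(h, 1), -1))) = Add(3, Mul(8, Pow(Add(1, h), -1))))
Function('d')(N) = Pow(N, 2)
M = Mul(23, I, Pow(7, Rational(1, 2))) (M = Pow(Add(Pow(Mul(Pow(Add(1, -3), -1), Add(11, Mul(3, -3))), 2), -3704), Rational(1, 2)) = Pow(Add(Pow(Mul(Pow(-2, -1), Add(11, -9)), 2), -3704), Rational(1, 2)) = Pow(Add(Pow(Mul(Rational(-1, 2), 2), 2), -3704), Rational(1, 2)) = Pow(Add(Pow(-1, 2), -3704), Rational(1, 2)) = Pow(Add(1, -3704), Rational(1, 2)) = Pow(-3703, Rational(1, 2)) = Mul(23, I, Pow(7, Rational(1, 2))) ≈ Mul(60.852, I))
Mul(-1, M) = Mul(-1, Mul(23, I, Pow(7, Rational(1, 2)))) = Mul(-23, I, Pow(7, Rational(1, 2)))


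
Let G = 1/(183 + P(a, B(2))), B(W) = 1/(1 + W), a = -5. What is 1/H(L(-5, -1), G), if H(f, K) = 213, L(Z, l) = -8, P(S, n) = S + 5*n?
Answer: 1/213 ≈ 0.0046948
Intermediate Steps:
G = 3/539 (G = 1/(183 + (-5 + 5/(1 + 2))) = 1/(183 + (-5 + 5/3)) = 1/(183 - 10/3) = 1/(539/3) = 3/539 ≈ 0.0055659)
1/H(L(-5, -1), G) = 1/213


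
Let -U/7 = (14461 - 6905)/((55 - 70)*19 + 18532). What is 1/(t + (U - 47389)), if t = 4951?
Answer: -18247/774419078 ≈ -2.3562e-5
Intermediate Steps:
U = -52892/18247 (U = -7*(14461 - 6905)/((55 - 70)*19 + 18532) = -52892/(-15*19 + 18532) = -52892/(-285 + 18532) = -52892/18247 ≈ -2.8987)
1/(t + (U - 47389)) = 1/(4951 + (-52892/18247 - 47389)) = 1/(4951 - 864759975/18247) = 1/(-774419078/18247) = -18247/774419078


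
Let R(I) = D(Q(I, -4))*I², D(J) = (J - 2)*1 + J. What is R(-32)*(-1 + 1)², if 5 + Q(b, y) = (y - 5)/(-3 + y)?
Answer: 0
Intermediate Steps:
Q(b, y) = -5 + (-5 + y)/(-3 + y) (Q(b, y) = -5 + (y - 5)/(-3 + y) = -5 + (-5 + y)/(-3 + y))
D(J) = -2 + 2*J (D(J) = (-2 + J)*1 + J = (-2 + J) + J = -2 + 2*J)
R(I) = -66*I²/7 (R(I) = (-2 + 2*(2*(5 - 2*(-4))/(-3 - 4)))*I² = (-2 + 2*(2*(5 + 8)/(-7)))*I² = (-2 + 2*(2*(-⅐)*13))*I² = (-2 + 2*(-26/7))*I² = (-2 - 52/7)*I² = -66*I²/7)
R(-32)*(-1 + 1)² = (-66/7*(-32)²)*(-1 + 1)² = -66/7*1024*0² = -67584/7*0 = 0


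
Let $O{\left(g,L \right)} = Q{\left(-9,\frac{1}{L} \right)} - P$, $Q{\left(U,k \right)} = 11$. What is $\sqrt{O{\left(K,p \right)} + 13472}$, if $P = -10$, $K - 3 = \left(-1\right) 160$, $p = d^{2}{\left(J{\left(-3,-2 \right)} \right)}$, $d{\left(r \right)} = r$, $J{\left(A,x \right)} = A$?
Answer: $\sqrt{13493} \approx 116.16$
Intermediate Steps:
$p = 9$ ($p = \left(-3\right)^{2} = 9$)
$K = -157$ ($K = 3 - 160 = -157$)
$O{\left(g,L \right)} = 21$ ($O{\left(g,L \right)} = 11 - -10 = 11 + 10 = 21$)
$\sqrt{O{\left(K,p \right)} + 13472} = \sqrt{21 + 13472} = \sqrt{13493}$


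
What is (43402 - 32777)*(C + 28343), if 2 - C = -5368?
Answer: 358200625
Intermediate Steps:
C = 5370 (C = 2 - 1*(-5368) = 2 + 5368 = 5370)
(43402 - 32777)*(C + 28343) = (43402 - 32777)*(5370 + 28343) = 10625*33713 = 358200625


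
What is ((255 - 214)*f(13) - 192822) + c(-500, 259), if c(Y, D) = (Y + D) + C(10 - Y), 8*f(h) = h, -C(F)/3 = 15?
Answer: -1544331/8 ≈ -1.9304e+5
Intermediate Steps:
C(F) = -45 (C(F) = -3*15 = -45)
f(h) = h/8
c(Y, D) = -45 + D + Y (c(Y, D) = (Y + D) - 45 = (D + Y) - 45 = -45 + D + Y)
((255 - 214)*f(13) - 192822) + c(-500, 259) = ((255 - 214)*((1/8)*13) - 192822) + (-45 + 259 - 500) = (41*(13/8) - 192822) - 286 = (533/8 - 192822) - 286 = -1542043/8 - 286 = -1544331/8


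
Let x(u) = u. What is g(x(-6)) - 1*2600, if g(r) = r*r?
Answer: -2564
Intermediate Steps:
g(r) = r²
g(x(-6)) - 1*2600 = (-6)² - 1*2600 = 36 - 2600 = -2564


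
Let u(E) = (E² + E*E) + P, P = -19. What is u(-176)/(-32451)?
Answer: -61933/32451 ≈ -1.9085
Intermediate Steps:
u(E) = -19 + 2*E² (u(E) = (E² + E*E) - 19 = (E² + E²) - 19 = 2*E² - 19 = -19 + 2*E²)
u(-176)/(-32451) = (-19 + 2*(-176)²)/(-32451) = (-19 + 2*30976)*(-1/32451) = (-19 + 61952)*(-1/32451) = 61933*(-1/32451) = -61933/32451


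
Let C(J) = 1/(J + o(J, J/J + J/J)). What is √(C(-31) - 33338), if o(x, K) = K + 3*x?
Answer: I*√496202914/122 ≈ 182.59*I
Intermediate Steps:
C(J) = 1/(2 + 4*J) (C(J) = 1/(J + ((J/J + J/J) + 3*J)) = 1/(J + ((1 + 1) + 3*J)) = 1/(J + (2 + 3*J)) = 1/(2 + 4*J))
√(C(-31) - 33338) = √(1/(2*(1 + 2*(-31))) - 33338) = √(1/(2*(1 - 62)) - 33338) = √((½)/(-61) - 33338) = √((½)*(-1/61) - 33338) = √(-1/122 - 33338) = √(-4067237/122) = I*√496202914/122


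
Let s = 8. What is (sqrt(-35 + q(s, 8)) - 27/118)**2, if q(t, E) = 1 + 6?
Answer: (-27 + 236*I*sqrt(7))**2/13924 ≈ -27.948 - 2.4215*I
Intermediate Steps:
q(t, E) = 7
(sqrt(-35 + q(s, 8)) - 27/118)**2 = (sqrt(-35 + 7) - 27/118)**2 = (sqrt(-28) - 27*1/118)**2 = (2*I*sqrt(7) - 27/118)**2 = (-27/118 + 2*I*sqrt(7))**2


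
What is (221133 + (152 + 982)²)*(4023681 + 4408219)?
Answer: 12707623739100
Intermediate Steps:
(221133 + (152 + 982)²)*(4023681 + 4408219) = (221133 + 1134²)*8431900 = (221133 + 1285956)*8431900 = 1507089*8431900 = 12707623739100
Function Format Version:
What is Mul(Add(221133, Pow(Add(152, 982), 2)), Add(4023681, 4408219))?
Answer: 12707623739100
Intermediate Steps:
Mul(Add(221133, Pow(Add(152, 982), 2)), Add(4023681, 4408219)) = Mul(Add(221133, Pow(1134, 2)), 8431900) = Mul(Add(221133, 1285956), 8431900) = Mul(1507089, 8431900) = 12707623739100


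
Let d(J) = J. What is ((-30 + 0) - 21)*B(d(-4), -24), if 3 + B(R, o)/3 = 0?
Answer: 459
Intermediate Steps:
B(R, o) = -9 (B(R, o) = -9 + 3*0 = -9 + 0 = -9)
((-30 + 0) - 21)*B(d(-4), -24) = ((-30 + 0) - 21)*(-9) = (-30 - 21)*(-9) = -51*(-9) = 459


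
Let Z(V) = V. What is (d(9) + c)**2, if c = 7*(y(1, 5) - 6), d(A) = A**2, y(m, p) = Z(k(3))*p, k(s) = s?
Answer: 20736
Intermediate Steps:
y(m, p) = 3*p
c = 63 (c = 7*(3*5 - 6) = 7*(15 - 6) = 7*9 = 63)
(d(9) + c)**2 = (9**2 + 63)**2 = (81 + 63)**2 = 144**2 = 20736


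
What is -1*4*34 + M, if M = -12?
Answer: -148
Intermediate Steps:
-1*4*34 + M = -1*4*34 - 12 = -4*34 - 12 = -136 - 12 = -148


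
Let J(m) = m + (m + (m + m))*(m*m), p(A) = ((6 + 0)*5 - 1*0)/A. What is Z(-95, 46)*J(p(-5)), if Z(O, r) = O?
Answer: 62130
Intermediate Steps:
p(A) = 30/A (p(A) = (6*5 + 0)/A = (30 + 0)/A = 30/A)
J(m) = m + 3*m³ (J(m) = m + (m + 2*m)*m² = m + (3*m)*m² = m + 3*m³)
Z(-95, 46)*J(p(-5)) = -95*(30/(-5) + 3*(30/(-5))³) = -95*(30*(-⅕) + 3*(30*(-⅕))³) = -95*(-6 + 3*(-6)³) = -95*(-6 + 3*(-216)) = -95*(-6 - 648) = -95*(-654) = 62130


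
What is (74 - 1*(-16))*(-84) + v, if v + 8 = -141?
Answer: -7709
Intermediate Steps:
v = -149 (v = -8 - 141 = -149)
(74 - 1*(-16))*(-84) + v = (74 - 1*(-16))*(-84) - 149 = (74 + 16)*(-84) - 149 = 90*(-84) - 149 = -7560 - 149 = -7709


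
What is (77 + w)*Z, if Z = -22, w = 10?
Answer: -1914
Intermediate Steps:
(77 + w)*Z = (77 + 10)*(-22) = 87*(-22) = -1914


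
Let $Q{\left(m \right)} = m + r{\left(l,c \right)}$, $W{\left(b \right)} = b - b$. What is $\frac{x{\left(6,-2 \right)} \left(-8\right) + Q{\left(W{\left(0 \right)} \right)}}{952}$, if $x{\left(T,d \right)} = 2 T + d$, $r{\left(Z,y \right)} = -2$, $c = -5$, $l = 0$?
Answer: $- \frac{41}{476} \approx -0.086134$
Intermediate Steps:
$W{\left(b \right)} = 0$
$x{\left(T,d \right)} = d + 2 T$
$Q{\left(m \right)} = -2 + m$ ($Q{\left(m \right)} = m - 2 = -2 + m$)
$\frac{x{\left(6,-2 \right)} \left(-8\right) + Q{\left(W{\left(0 \right)} \right)}}{952} = \frac{\left(-2 + 2 \cdot 6\right) \left(-8\right) + \left(-2 + 0\right)}{952} = \left(\left(-2 + 12\right) \left(-8\right) - 2\right) \frac{1}{952} = \left(10 \left(-8\right) - 2\right) \frac{1}{952} = \left(-80 - 2\right) \frac{1}{952} = \left(-82\right) \frac{1}{952} = - \frac{41}{476}$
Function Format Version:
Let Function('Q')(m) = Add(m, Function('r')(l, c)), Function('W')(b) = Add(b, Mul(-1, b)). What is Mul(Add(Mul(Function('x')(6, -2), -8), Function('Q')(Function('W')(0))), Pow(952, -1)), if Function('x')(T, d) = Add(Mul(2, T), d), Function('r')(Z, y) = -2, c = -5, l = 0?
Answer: Rational(-41, 476) ≈ -0.086134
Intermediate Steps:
Function('W')(b) = 0
Function('x')(T, d) = Add(d, Mul(2, T))
Function('Q')(m) = Add(-2, m) (Function('Q')(m) = Add(m, -2) = Add(-2, m))
Mul(Add(Mul(Function('x')(6, -2), -8), Function('Q')(Function('W')(0))), Pow(952, -1)) = Mul(Add(Mul(Add(-2, Mul(2, 6)), -8), Add(-2, 0)), Pow(952, -1)) = Mul(Add(Mul(Add(-2, 12), -8), -2), Rational(1, 952)) = Mul(Add(Mul(10, -8), -2), Rational(1, 952)) = Mul(Add(-80, -2), Rational(1, 952)) = Mul(-82, Rational(1, 952)) = Rational(-41, 476)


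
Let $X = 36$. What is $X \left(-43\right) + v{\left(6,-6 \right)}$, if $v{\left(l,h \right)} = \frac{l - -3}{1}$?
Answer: $-1539$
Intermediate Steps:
$v{\left(l,h \right)} = 3 + l$ ($v{\left(l,h \right)} = \left(l + 3\right) 1 = \left(3 + l\right) 1 = 3 + l$)
$X \left(-43\right) + v{\left(6,-6 \right)} = 36 \left(-43\right) + \left(3 + 6\right) = -1548 + 9 = -1539$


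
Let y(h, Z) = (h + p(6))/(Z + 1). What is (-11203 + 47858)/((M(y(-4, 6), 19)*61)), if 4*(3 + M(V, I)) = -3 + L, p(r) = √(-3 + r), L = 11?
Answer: -36655/61 ≈ -600.90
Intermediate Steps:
y(h, Z) = (h + √3)/(1 + Z) (y(h, Z) = (h + √(-3 + 6))/(Z + 1) = (h + √3)/(1 + Z))
M(V, I) = -1 (M(V, I) = -3 + (-3 + 11)/4 = -3 + (¼)*8 = -3 + 2 = -1)
(-11203 + 47858)/((M(y(-4, 6), 19)*61)) = (-11203 + 47858)/((-1*61)) = 36655/(-61) = 36655*(-1/61) = -36655/61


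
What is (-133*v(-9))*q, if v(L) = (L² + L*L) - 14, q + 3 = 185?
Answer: -3582488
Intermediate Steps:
q = 182 (q = -3 + 185 = 182)
v(L) = -14 + 2*L² (v(L) = (L² + L²) - 14 = 2*L² - 14 = -14 + 2*L²)
(-133*v(-9))*q = -133*(-14 + 2*(-9)²)*182 = -133*(-14 + 2*81)*182 = -133*(-14 + 162)*182 = -133*148*182 = -19684*182 = -3582488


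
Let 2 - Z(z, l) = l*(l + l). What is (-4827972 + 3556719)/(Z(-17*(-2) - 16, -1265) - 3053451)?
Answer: 423751/2084633 ≈ 0.20327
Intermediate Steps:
Z(z, l) = 2 - 2*l**2 (Z(z, l) = 2 - l*(l + l) = 2 - l*2*l = 2 - 2*l**2)
(-4827972 + 3556719)/(Z(-17*(-2) - 16, -1265) - 3053451) = (-4827972 + 3556719)/((2 - 2*(-1265)**2) - 3053451) = -1271253/((2 - 2*1600225) - 3053451) = -1271253/((2 - 3200450) - 3053451) = -1271253/(-3200448 - 3053451) = -1271253/(-6253899) = -1271253*(-1/6253899) = 423751/2084633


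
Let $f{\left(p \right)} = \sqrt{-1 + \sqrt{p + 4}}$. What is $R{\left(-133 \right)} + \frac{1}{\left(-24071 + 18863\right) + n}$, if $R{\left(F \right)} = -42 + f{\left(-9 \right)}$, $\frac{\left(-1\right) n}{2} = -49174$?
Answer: $- \frac{3911879}{93140} + \sqrt{-1 + i \sqrt{5}} \approx -41.149 + 1.3133 i$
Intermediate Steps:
$n = 98348$ ($n = \left(-2\right) \left(-49174\right) = 98348$)
$f{\left(p \right)} = \sqrt{-1 + \sqrt{4 + p}}$
$R{\left(F \right)} = -42 + \sqrt{-1 + i \sqrt{5}}$ ($R{\left(F \right)} = -42 + \sqrt{-1 + \sqrt{4 - 9}} = -42 + \sqrt{-1 + \sqrt{-5}} = -42 + \sqrt{-1 + i \sqrt{5}}$)
$R{\left(-133 \right)} + \frac{1}{\left(-24071 + 18863\right) + n} = \left(-42 + \sqrt{-1 + i \sqrt{5}}\right) + \frac{1}{\left(-24071 + 18863\right) + 98348} = \left(-42 + \sqrt{-1 + i \sqrt{5}}\right) + \frac{1}{-5208 + 98348} = \left(-42 + \sqrt{-1 + i \sqrt{5}}\right) + \frac{1}{93140} = - \frac{3911879}{93140} + \sqrt{-1 + i \sqrt{5}}$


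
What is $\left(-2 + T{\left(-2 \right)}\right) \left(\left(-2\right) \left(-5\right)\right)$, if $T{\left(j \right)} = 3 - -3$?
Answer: $40$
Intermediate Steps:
$T{\left(j \right)} = 6$ ($T{\left(j \right)} = 3 + 3 = 6$)
$\left(-2 + T{\left(-2 \right)}\right) \left(\left(-2\right) \left(-5\right)\right) = \left(-2 + 6\right) \left(\left(-2\right) \left(-5\right)\right) = 4 \cdot 10 = 40$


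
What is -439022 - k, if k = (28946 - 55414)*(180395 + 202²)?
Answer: 5854256110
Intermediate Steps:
k = -5854695132 (k = -26468*(180395 + 40804) = -26468*221199 = -5854695132)
-439022 - k = -439022 - 1*(-5854695132) = -439022 + 5854695132 = 5854256110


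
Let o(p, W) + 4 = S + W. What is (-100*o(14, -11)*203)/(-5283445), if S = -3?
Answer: -73080/1056689 ≈ -0.069159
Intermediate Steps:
o(p, W) = -7 + W (o(p, W) = -4 + (-3 + W) = -7 + W)
(-100*o(14, -11)*203)/(-5283445) = (-100*(-7 - 11)*203)/(-5283445) = (-100*(-18)*203)*(-1/5283445) = (1800*203)*(-1/5283445) = 365400*(-1/5283445) = -73080/1056689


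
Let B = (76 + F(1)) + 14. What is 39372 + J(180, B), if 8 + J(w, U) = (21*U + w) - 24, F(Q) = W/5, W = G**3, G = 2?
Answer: 207218/5 ≈ 41444.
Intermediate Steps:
W = 8 (W = 2**3 = 8)
F(Q) = 8/5
B = 458/5 (B = (76 + 8/5) + 14 = 388/5 + 14 = 458/5 ≈ 91.600)
J(w, U) = -32 + w + 21*U (J(w, U) = -8 + ((21*U + w) - 24) = -8 + ((w + 21*U) - 24) = -8 + (-24 + w + 21*U) = -32 + w + 21*U)
39372 + J(180, B) = 39372 + (-32 + 180 + 21*(458/5)) = 39372 + (-32 + 180 + 9618/5) = 39372 + 10358/5 = 207218/5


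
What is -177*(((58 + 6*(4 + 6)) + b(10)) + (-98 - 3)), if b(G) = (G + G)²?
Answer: -73809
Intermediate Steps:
b(G) = 4*G² (b(G) = (2*G)² = 4*G²)
-177*(((58 + 6*(4 + 6)) + b(10)) + (-98 - 3)) = -177*(((58 + 6*(4 + 6)) + 4*10²) + (-98 - 3)) = -177*(((58 + 6*10) + 4*100) - 101) = -177*(((58 + 60) + 400) - 101) = -177*((118 + 400) - 101) = -177*(518 - 101) = -177*417 = -73809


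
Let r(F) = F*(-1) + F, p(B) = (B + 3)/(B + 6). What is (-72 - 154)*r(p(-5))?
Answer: 0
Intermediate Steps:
p(B) = (3 + B)/(6 + B)
r(F) = 0 (r(F) = -F + F = 0)
(-72 - 154)*r(p(-5)) = (-72 - 154)*0 = -226*0 = 0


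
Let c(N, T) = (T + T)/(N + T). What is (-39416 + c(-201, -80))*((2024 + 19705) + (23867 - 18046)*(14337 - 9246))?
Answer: -328466900139840/281 ≈ -1.1689e+12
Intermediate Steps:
c(N, T) = 2*T/(N + T) (c(N, T) = (2*T)/(N + T) = 2*T/(N + T))
(-39416 + c(-201, -80))*((2024 + 19705) + (23867 - 18046)*(14337 - 9246)) = (-39416 + 2*(-80)/(-201 - 80))*((2024 + 19705) + (23867 - 18046)*(14337 - 9246)) = (-39416 + 2*(-80)/(-281))*(21729 + 5821*5091) = (-39416 + 2*(-80)*(-1/281))*(21729 + 29634711) = (-39416 + 160/281)*29656440 = -11075736/281*29656440 = -328466900139840/281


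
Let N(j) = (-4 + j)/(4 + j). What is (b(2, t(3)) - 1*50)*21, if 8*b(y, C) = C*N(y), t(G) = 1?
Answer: -8407/8 ≈ -1050.9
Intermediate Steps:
N(j) = (-4 + j)/(4 + j)
b(y, C) = C*(-4 + y)/(8*(4 + y)) (b(y, C) = (C*((-4 + y)/(4 + y)))/8 = (C*(-4 + y)/(4 + y))/8 = C*(-4 + y)/(8*(4 + y)))
(b(2, t(3)) - 1*50)*21 = ((1/8)*1*(-4 + 2)/(4 + 2) - 1*50)*21 = ((1/8)*1*(-2)/6 - 50)*21 = ((1/8)*1*(1/6)*(-2) - 50)*21 = (-1/24 - 50)*21 = -1201/24*21 = -8407/8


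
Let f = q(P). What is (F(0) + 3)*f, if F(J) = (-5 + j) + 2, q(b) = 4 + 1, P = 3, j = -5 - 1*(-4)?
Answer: -5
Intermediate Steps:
j = -1 (j = -5 + 4 = -1)
q(b) = 5
f = 5
F(J) = -4 (F(J) = (-5 - 1) + 2 = -6 + 2 = -4)
(F(0) + 3)*f = (-4 + 3)*5 = -1*5 = -5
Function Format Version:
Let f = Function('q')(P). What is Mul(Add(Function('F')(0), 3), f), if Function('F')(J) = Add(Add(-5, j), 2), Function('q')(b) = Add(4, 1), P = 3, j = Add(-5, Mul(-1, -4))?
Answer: -5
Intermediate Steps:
j = -1 (j = Add(-5, 4) = -1)
Function('q')(b) = 5
f = 5
Function('F')(J) = -4 (Function('F')(J) = Add(Add(-5, -1), 2) = Add(-6, 2) = -4)
Mul(Add(Function('F')(0), 3), f) = Mul(Add(-4, 3), 5) = Mul(-1, 5) = -5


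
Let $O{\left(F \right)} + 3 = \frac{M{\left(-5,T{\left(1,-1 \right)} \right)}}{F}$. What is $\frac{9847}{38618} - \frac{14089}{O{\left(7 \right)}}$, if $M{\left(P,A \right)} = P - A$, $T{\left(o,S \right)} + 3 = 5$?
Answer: $\frac{272064195}{77236} \approx 3522.5$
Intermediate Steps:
$T{\left(o,S \right)} = 2$ ($T{\left(o,S \right)} = -3 + 5 = 2$)
$O{\left(F \right)} = -3 - \frac{7}{F}$ ($O{\left(F \right)} = -3 + \frac{-5 - 2}{F} = -3 - \frac{7}{F}$)
$\frac{9847}{38618} - \frac{14089}{O{\left(7 \right)}} = \frac{9847}{38618} - \frac{14089}{-3 - \frac{7}{7}} = 9847 \cdot \frac{1}{38618} - \frac{14089}{-3 - 1} = \frac{9847}{38618} - \frac{14089}{-3 - 1} = \frac{9847}{38618} - \frac{14089}{-4} = \frac{9847}{38618} - - \frac{14089}{4} = \frac{9847}{38618} + \frac{14089}{4} = \frac{272064195}{77236}$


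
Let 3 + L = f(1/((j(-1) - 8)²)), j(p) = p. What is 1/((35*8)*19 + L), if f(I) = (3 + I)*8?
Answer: 81/432629 ≈ 0.00018723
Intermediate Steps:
f(I) = 24 + 8*I
L = 1709/81 (L = -3 + (24 + 8/((-1 - 8)²)) = -3 + (24 + 8/((-9)²)) = -3 + (24 + 8/81) = -3 + 1952/81 = 1709/81 ≈ 21.099)
1/((35*8)*19 + L) = 1/((35*8)*19 + 1709/81) = 1/(280*19 + 1709/81) = 1/(5320 + 1709/81) = 1/(432629/81) = 81/432629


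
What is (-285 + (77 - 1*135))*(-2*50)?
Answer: 34300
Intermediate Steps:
(-285 + (77 - 1*135))*(-2*50) = (-285 + (77 - 135))*(-100) = (-285 - 58)*(-100) = -343*(-100) = 34300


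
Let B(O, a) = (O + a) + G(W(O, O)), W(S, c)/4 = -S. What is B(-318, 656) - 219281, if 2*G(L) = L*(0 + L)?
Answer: 590049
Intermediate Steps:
W(S, c) = -4*S (W(S, c) = 4*(-S) = -4*S)
G(L) = L²/2 (G(L) = (L*(0 + L))/2 = (L*L)/2 = L²/2)
B(O, a) = O + a + 8*O² (B(O, a) = (O + a) + (-4*O)²/2 = (O + a) + (16*O²)/2 = (O + a) + 8*O² = O + a + 8*O²)
B(-318, 656) - 219281 = (-318 + 656 + 8*(-318)²) - 219281 = (-318 + 656 + 8*101124) - 219281 = (-318 + 656 + 808992) - 219281 = 809330 - 219281 = 590049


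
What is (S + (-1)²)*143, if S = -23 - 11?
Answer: -4719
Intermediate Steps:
S = -34
(S + (-1)²)*143 = (-34 + (-1)²)*143 = (-34 + 1)*143 = -33*143 = -4719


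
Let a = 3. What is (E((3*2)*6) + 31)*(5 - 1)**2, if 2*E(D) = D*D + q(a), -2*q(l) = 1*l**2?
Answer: 10828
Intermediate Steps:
q(l) = -l**2/2
E(D) = -9/4 + D**2/2 (E(D) = (D*D - 1/2*3**2)/2 = (D**2 - 1/2*9)/2 = (D**2 - 9/2)/2 = (-9/2 + D**2)/2 = -9/4 + D**2/2)
(E((3*2)*6) + 31)*(5 - 1)**2 = ((-9/4 + ((3*2)*6)**2/2) + 31)*(5 - 1)**2 = ((-9/4 + (6*6)**2/2) + 31)*4**2 = ((-9/4 + (1/2)*36**2) + 31)*16 = ((-9/4 + (1/2)*1296) + 31)*16 = ((-9/4 + 648) + 31)*16 = (2583/4 + 31)*16 = (2707/4)*16 = 10828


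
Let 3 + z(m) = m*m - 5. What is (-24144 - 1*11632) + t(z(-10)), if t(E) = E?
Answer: -35684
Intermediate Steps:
z(m) = -8 + m² (z(m) = -3 + (m*m - 5) = -3 + (m² - 5) = -3 + (-5 + m²) = -8 + m²)
(-24144 - 1*11632) + t(z(-10)) = (-24144 - 1*11632) + (-8 + (-10)²) = (-24144 - 11632) + (-8 + 100) = -35776 + 92 = -35684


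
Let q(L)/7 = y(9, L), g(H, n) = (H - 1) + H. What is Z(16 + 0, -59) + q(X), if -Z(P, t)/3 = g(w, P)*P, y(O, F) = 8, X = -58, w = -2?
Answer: 296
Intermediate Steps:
g(H, n) = -1 + 2*H (g(H, n) = (-1 + H) + H = -1 + 2*H)
q(L) = 56 (q(L) = 7*8 = 56)
Z(P, t) = 15*P (Z(P, t) = -3*(-1 + 2*(-2))*P = -3*(-1 - 4)*P = -(-15)*P = 15*P)
Z(16 + 0, -59) + q(X) = 15*(16 + 0) + 56 = 15*16 + 56 = 240 + 56 = 296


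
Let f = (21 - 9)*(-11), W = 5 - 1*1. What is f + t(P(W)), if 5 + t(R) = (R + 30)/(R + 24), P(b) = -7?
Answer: -2306/17 ≈ -135.65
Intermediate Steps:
W = 4 (W = 5 - 1 = 4)
t(R) = -5 + (30 + R)/(24 + R) (t(R) = -5 + (R + 30)/(R + 24) = -5 + (30 + R)/(24 + R))
f = -132 (f = 12*(-11) = -132)
f + t(P(W)) = -132 + 2*(-45 - 2*(-7))/(24 - 7) = -132 + 2*(-45 + 14)/17 = -132 + 2*(1/17)*(-31) = -132 - 62/17 = -2306/17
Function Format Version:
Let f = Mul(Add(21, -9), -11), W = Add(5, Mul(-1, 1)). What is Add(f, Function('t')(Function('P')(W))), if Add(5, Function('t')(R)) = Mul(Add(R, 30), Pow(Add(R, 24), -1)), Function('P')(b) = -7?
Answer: Rational(-2306, 17) ≈ -135.65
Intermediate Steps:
W = 4 (W = Add(5, -1) = 4)
Function('t')(R) = Add(-5, Mul(Pow(Add(24, R), -1), Add(30, R))) (Function('t')(R) = Add(-5, Mul(Add(R, 30), Pow(Add(R, 24), -1))) = Add(-5, Mul(Add(30, R), Pow(Add(24, R), -1))) = Add(-5, Mul(Pow(Add(24, R), -1), Add(30, R))))
f = -132 (f = Mul(12, -11) = -132)
Add(f, Function('t')(Function('P')(W))) = Add(-132, Mul(2, Pow(Add(24, -7), -1), Add(-45, Mul(-2, -7)))) = Add(-132, Mul(2, Pow(17, -1), Add(-45, 14))) = Add(-132, Mul(2, Rational(1, 17), -31)) = Add(-132, Rational(-62, 17)) = Rational(-2306, 17)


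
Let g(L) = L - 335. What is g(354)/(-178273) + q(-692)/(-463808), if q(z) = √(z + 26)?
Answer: -19/178273 - 3*I*√74/463808 ≈ -0.00010658 - 5.5642e-5*I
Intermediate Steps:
g(L) = -335 + L
q(z) = √(26 + z)
g(354)/(-178273) + q(-692)/(-463808) = (-335 + 354)/(-178273) + √(26 - 692)/(-463808) = 19*(-1/178273) + √(-666)*(-1/463808) = -19/178273 + (3*I*√74)*(-1/463808) = -19/178273 - 3*I*√74/463808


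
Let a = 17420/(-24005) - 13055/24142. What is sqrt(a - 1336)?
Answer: I*sqrt(17965025961075423490)/115905742 ≈ 36.569*I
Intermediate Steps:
a = -146787783/115905742 (a = 17420*(-1/24005) - 13055*1/24142 = -3484/4801 - 13055/24142 = -146787783/115905742 ≈ -1.2664)
sqrt(a - 1336) = sqrt(-146787783/115905742 - 1336) = sqrt(-154996859095/115905742) = I*sqrt(17965025961075423490)/115905742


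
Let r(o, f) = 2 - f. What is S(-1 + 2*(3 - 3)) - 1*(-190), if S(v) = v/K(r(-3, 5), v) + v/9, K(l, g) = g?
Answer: 1718/9 ≈ 190.89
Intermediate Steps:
S(v) = 1 + v/9 (S(v) = v/v + v/9 = 1 + v*(1/9) = 1 + v/9)
S(-1 + 2*(3 - 3)) - 1*(-190) = (1 + (-1 + 2*(3 - 3))/9) - 1*(-190) = (1 + (-1 + 2*0)/9) + 190 = (1 + (-1 + 0)/9) + 190 = (1 + (1/9)*(-1)) + 190 = (1 - 1/9) + 190 = 8/9 + 190 = 1718/9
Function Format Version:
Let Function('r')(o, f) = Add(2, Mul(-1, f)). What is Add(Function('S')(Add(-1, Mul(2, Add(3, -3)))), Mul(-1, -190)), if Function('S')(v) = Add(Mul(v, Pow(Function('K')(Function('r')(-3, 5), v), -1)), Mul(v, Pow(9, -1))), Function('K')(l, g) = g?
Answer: Rational(1718, 9) ≈ 190.89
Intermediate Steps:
Function('S')(v) = Add(1, Mul(Rational(1, 9), v)) (Function('S')(v) = Add(Mul(v, Pow(v, -1)), Mul(v, Pow(9, -1))) = Add(1, Mul(v, Rational(1, 9))) = Add(1, Mul(Rational(1, 9), v)))
Add(Function('S')(Add(-1, Mul(2, Add(3, -3)))), Mul(-1, -190)) = Add(Add(1, Mul(Rational(1, 9), Add(-1, Mul(2, Add(3, -3))))), Mul(-1, -190)) = Add(Add(1, Mul(Rational(1, 9), Add(-1, Mul(2, 0)))), 190) = Add(Add(1, Mul(Rational(1, 9), Add(-1, 0))), 190) = Add(Add(1, Mul(Rational(1, 9), -1)), 190) = Add(Add(1, Rational(-1, 9)), 190) = Add(Rational(8, 9), 190) = Rational(1718, 9)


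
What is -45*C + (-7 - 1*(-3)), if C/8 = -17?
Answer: 6116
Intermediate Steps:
C = -136 (C = 8*(-17) = -136)
-45*C + (-7 - 1*(-3)) = -45*(-136) + (-7 - 1*(-3)) = 6120 + (-7 + 3) = 6120 - 4 = 6116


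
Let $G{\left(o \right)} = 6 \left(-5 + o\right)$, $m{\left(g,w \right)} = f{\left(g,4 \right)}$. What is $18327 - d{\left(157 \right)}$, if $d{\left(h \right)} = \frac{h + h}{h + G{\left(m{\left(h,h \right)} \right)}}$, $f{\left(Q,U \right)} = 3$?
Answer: $\frac{2657101}{145} \approx 18325.0$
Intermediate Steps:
$m{\left(g,w \right)} = 3$
$G{\left(o \right)} = -30 + 6 o$
$d{\left(h \right)} = \frac{2 h}{-12 + h}$ ($d{\left(h \right)} = \frac{h + h}{h + \left(-30 + 6 \cdot 3\right)} = \frac{2 h}{h + \left(-30 + 18\right)} = \frac{2 h}{h - 12} = \frac{2 h}{-12 + h}$)
$18327 - d{\left(157 \right)} = 18327 - 2 \cdot 157 \frac{1}{-12 + 157} = 18327 - 2 \cdot 157 \cdot \frac{1}{145} = 18327 - \frac{314}{145} = \frac{2657101}{145}$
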